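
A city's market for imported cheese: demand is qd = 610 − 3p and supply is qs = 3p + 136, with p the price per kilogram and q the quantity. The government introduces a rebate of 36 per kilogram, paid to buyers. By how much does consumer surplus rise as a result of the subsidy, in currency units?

Without the subsidy, 610 − 3p = 3p + 136 gives 6p = 474, so p* = 79 and q* = 373.
With a per-unit subsidy paid to buyers, each effectively pays p − 36, so demand becomes qd = 610 − 3(p − 36).
Solving gives q = 427 with buyers paying 61 and producers receiving 97 (the 36 wedge).
ΔCS is the trapezoid between Q = 427 and Q = 373 of height 18: ½ · (373 + 427) · 18 = 7200.

Consumer surplus rises by 7200.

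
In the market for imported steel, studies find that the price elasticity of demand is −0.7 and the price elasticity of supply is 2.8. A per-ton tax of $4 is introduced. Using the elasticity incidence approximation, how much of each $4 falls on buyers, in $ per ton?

Buyers bear ≈ $3.2 per ton.

Incidence ratio: buyers' share ≈ εs / (εs + |εd|) = 2.8 / (2.8 + 0.7) = 0.8.
So buyers bear ≈ 0.8 × $4 = $3.2; sellers bear $0.8.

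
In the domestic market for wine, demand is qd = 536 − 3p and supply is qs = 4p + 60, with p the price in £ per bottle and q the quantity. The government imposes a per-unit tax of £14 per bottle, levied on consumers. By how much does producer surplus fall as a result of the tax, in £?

Before the tax: set 536 − 3p = 4p + 60 → p* = £68, q* = 332.
With the tax collected from consumers, demand (in seller-price terms) shifts: qd = 536 − 3(p + 14).
New equilibrium: consumers pay £76, sellers receive £62, q = 308. (Wedge: pb − ps = 14.)
ΔPS is the trapezoid between Q = 308 and Q = 332 of height £6: ½ · (332 + 308) · 6 = £1920.

Producer surplus falls by £1920.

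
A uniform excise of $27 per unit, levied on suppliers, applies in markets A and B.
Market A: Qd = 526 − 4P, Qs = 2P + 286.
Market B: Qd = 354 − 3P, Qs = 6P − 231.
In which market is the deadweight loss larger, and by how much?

Market B, by $243.

Market A: pre-tax P* = $40, Q* = 366; post-tax Q = 330; deadweight loss = $486.
Market B: pre-tax P* = $65, Q* = 159; post-tax Q = 105; deadweight loss = $729.
Difference: $486 vs $729 → market B is larger by $243.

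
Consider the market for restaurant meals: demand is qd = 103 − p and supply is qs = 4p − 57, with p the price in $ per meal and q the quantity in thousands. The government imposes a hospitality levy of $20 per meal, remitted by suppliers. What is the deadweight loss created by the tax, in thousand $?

Without the tax, 103 − p = 4p − 57 gives 5p = 160, so p* = $32 and q* = 71.
With the tax collected from suppliers, supply shifts: qs = 4(p − 20) − 57.
Solving gives q = 55 with consumers paying $48 and suppliers receiving $28 (the $20 wedge).
Quantity falls by |ΔQ| = |71 − 55| = 16.
DWL = ½ · t · |ΔQ| = ½ · 20 · 16 = $160.

Deadweight loss = $160 thousand.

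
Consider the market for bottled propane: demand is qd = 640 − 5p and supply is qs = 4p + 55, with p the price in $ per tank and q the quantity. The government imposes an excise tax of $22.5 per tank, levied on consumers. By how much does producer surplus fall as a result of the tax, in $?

Without the tax, 640 − 5p = 4p + 55 gives 9p = 585, so p* = $65 and q* = 315.
With the tax collected from consumers, demand (in seller-price terms) shifts: qd = 640 − 5(p + 22.5).
Solving gives q = 265 with consumers paying $75 and producers receiving $52.5 (the $22.5 wedge).
ΔPS is the trapezoid between Q = 265 and Q = 315 of height $12.5: ½ · (315 + 265) · 12.5 = $3625.

Producer surplus falls by $3625.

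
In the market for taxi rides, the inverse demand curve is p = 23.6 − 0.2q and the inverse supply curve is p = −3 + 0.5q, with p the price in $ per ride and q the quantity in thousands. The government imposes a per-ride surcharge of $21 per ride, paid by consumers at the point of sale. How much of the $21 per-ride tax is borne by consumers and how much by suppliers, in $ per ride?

Rewrite in direct form: qd = 118 − 5p and qs = 2p + 6.
Before the tax: set 118 − 5p = 2p + 6 → p* = $16, q* = 38.
With the tax collected from consumers, demand (in seller-price terms) shifts: qd = 118 − 5(p + 21).
Solving gives q = 8 with consumers paying $22 and suppliers receiving $1 (the $21 wedge).
Burden on consumers: $6; on suppliers: $15. (They sum to $21.)
The less price-elastic side of the market bears the larger share of a per-unit tax.

Consumers bear $6 per ride; suppliers bear $15 per ride.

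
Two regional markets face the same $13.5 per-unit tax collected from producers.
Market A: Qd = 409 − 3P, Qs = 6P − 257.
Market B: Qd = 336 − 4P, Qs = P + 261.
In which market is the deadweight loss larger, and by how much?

Market A: pre-tax P* = $74, Q* = 187; post-tax Q = 160; deadweight loss = $182.25.
Market B: pre-tax P* = $15, Q* = 276; post-tax Q = 265.2; deadweight loss = $72.9.
Difference: $182.25 vs $72.9 → market A is larger by $109.35.

Market A, by $109.35.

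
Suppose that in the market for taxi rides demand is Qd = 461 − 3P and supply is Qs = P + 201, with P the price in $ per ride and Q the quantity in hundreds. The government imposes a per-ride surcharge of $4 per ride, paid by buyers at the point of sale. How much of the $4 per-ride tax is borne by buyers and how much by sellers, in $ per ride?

Buyers bear $1 per ride; sellers bear $3 per ride.

Before the tax: set 461 − 3P = P + 201 → P* = $65, Q* = 266.
With the tax collected from buyers, demand (in seller-price terms) shifts: Qd = 461 − 3(P + 4).
Solving gives Q = 263 with buyers paying $66 and sellers receiving $62 (the $4 wedge).
Burden on buyers: $1; on sellers: $3. (They sum to $4.)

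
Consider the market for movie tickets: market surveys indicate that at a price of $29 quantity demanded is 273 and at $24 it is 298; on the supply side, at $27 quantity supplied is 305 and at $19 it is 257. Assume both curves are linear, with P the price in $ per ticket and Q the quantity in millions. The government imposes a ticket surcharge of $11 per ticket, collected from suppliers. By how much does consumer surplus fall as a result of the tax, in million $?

Consumer surplus falls by $1668 million.

Demand slope: (298 − 273)/(24 − 29) = -5, so Qd = 418 − 5P.
Supply slope: (257 − 305)/(19 − 27) = 6, so Qs = 6P + 143.
Before the tax: set 418 − 5P = 6P + 143 → P* = $25, Q* = 293.
With the tax collected from suppliers, supply shifts: Qs = 6(P − 11) + 143.
Solving gives Q = 263 with consumers paying $31 and suppliers receiving $20 (the $11 wedge).
ΔCS is the trapezoid between Q = 263 and Q = 293 of height $6: ½ · (293 + 263) · 6 = $1668.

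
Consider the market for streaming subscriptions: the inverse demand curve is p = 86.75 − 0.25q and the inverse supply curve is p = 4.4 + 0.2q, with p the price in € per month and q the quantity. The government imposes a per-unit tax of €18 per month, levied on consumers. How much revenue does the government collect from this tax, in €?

Inverting to q(p) form: qd = 347 − 4p; qs = 5p − 22.
Without the tax, 347 − 4p = 5p − 22 gives 9p = 369, so p* = €41 and q* = 183.
With the tax collected from consumers, demand (in seller-price terms) shifts: qd = 347 − 4(p + 18).
Solving gives q = 143 with consumers paying €51 and suppliers receiving €33 (the €18 wedge).
Revenue = t · Q = 18 · 143 = €2574.

Tax revenue = €2574.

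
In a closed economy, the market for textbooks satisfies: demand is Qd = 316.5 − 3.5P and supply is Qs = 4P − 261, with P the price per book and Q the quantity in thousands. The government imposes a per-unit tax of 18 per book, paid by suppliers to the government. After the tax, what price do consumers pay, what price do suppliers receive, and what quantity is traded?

Consumers pay 86.6; suppliers receive 68.6; quantity = 13.4.

Without the tax, 316.5 − 3.5P = 4P − 261 gives 7.5P = 577.5, so P* = 77 and Q* = 47.
With the tax collected from suppliers, supply shifts: Qs = 4(P − 18) − 261.
New equilibrium: consumers pay 86.6, suppliers receive 68.6, Q = 13.4. (Wedge: Pb − Ps = 18.)
The less price-elastic side of the market bears the larger share of a per-unit tax.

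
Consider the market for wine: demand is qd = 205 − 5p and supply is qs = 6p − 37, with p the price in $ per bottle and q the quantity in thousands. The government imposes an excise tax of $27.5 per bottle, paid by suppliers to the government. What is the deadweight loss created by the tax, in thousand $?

Before the tax: set 205 − 5p = 6p − 37 → p* = $22, q* = 95.
With the tax collected from suppliers, supply shifts: qs = 6(p − 27.5) − 37.
Solving gives q = 20 with consumers paying $37 and suppliers receiving $9.5 (the $27.5 wedge).
Quantity falls by |ΔQ| = |95 − 20| = 75.
DWL = ½ · t · |ΔQ| = ½ · 27.5 · 75 = $1031.25.

Deadweight loss = $1031.25 thousand.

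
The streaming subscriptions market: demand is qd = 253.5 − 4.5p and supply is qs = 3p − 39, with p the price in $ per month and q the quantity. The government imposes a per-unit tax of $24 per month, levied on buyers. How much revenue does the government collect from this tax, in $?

Tax revenue = $835.2.

Without the tax, 253.5 − 4.5p = 3p − 39 gives 7.5p = 292.5, so p* = $39 and q* = 78.
With the tax collected from buyers, demand (in seller-price terms) shifts: qd = 253.5 − 4.5(p + 24).
Solving gives q = 34.8 with buyers paying $48.6 and sellers receiving $24.6 (the $24 wedge).
Revenue = t · Q = 24 · 34.8 = $835.2.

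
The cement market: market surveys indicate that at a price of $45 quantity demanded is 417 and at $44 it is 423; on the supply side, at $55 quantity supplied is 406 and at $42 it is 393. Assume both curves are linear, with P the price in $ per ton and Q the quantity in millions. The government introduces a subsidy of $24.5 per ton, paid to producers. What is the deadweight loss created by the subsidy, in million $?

Deadweight loss = $257.25 million.

Demand slope: (423 − 417)/(44 − 45) = -6, so Qd = 687 − 6P.
Supply slope: (393 − 406)/(42 − 55) = 1, so Qs = P + 351.
Before the subsidy: set 687 − 6P = P + 351 → P* = $48, Q* = 399.
With a per-unit subsidy paid to producers, each receives P + 24.5 per unit sold, so supply becomes Qs = (P + 24.5) + 351.
Solving gives Q = 420 with buyers paying $44.5 and producers receiving $69 (the $24.5 wedge).
Quantity rises by |ΔQ| = |399 − 420| = 21.
DWL = ½ · t · |ΔQ| = ½ · 24.5 · 21 = $257.25.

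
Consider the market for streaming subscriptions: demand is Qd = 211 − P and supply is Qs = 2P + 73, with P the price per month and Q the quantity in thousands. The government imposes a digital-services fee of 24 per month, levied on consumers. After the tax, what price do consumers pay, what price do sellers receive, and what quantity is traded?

Before the tax: set 211 − P = 2P + 73 → P* = 46, Q* = 165.
With the tax collected from consumers, demand (in seller-price terms) shifts: Qd = 211 − (P + 24).
Solving gives Q = 149 with consumers paying 62 and sellers receiving 38 (the 24 wedge).

Consumers pay 62; sellers receive 38; quantity = 149.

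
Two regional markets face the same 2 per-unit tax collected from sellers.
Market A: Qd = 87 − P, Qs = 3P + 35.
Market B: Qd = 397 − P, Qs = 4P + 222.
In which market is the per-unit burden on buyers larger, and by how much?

Market A: pre-tax P* = 13, Q* = 74; post-tax Q = 72.5; per-unit burden on buyers = 1.5.
Market B: pre-tax P* = 35, Q* = 362; post-tax Q = 360.4; per-unit burden on buyers = 1.6.
Difference: 1.5 vs 1.6 → market B is larger by 0.1.

Market B, by 0.1.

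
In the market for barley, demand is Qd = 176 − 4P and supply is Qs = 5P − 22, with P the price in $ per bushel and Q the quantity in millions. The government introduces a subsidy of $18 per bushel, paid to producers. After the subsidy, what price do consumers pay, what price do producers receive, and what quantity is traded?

Before the subsidy: set 176 − 4P = 5P − 22 → P* = $22, Q* = 88.
With a per-unit subsidy paid to producers, each receives P + 18 per unit sold, so supply becomes Qs = 5(P + 18) − 22.
Solving gives Q = 128 with consumers paying $12 and producers receiving $30 (the $18 wedge).

Consumers pay $12; producers receive $30; quantity = 128.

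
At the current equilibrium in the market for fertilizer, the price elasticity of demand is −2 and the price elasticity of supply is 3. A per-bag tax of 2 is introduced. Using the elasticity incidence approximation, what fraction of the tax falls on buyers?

Buyers' share ≈ 0.6.

Incidence ratio: buyers' share ≈ εs / (εs + |εd|) = 3 / (3 + 2) = 0.6.
Supply is the more elastic side, so buyers bear the larger share.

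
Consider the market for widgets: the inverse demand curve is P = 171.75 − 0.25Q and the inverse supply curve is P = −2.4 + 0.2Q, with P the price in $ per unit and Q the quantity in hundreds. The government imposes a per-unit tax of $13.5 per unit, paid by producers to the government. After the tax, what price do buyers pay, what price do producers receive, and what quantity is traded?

Inverting to Q(P) form: Qd = 687 − 4P; Qs = 5P + 12.
Without the tax, 687 − 4P = 5P + 12 gives 9P = 675, so P* = $75 and Q* = 387.
With the tax collected from producers, supply shifts: Qs = 5(P − 13.5) + 12.
New equilibrium: buyers pay $82.5, producers receive $69, Q = 357. (Wedge: Pb − Ps = 13.5.)
The less price-elastic side of the market bears the larger share of a per-unit tax.

Buyers pay $82.5; producers receive $69; quantity = 357.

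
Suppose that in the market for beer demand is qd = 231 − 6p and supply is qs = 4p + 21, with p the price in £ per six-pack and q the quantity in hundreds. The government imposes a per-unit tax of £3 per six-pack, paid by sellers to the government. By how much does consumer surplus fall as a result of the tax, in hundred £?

Consumer surplus falls by £121.68 hundred.

Before the tax: set 231 − 6p = 4p + 21 → p* = £21, q* = 105.
With the tax collected from sellers, supply shifts: qs = 4(p − 3) + 21.
New equilibrium: consumers pay £22.2, sellers receive £19.2, q = 97.8. (Wedge: pb − ps = 3.)
ΔCS is the trapezoid between Q = 97.8 and Q = 105 of height £1.2: ½ · (105 + 97.8) · 1.2 = £121.68.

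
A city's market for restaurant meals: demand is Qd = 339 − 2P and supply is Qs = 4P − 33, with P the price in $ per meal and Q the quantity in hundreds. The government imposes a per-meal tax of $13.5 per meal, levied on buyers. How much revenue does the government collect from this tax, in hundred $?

Tax revenue = $2659.5 hundred.

Before the tax: set 339 − 2P = 4P − 33 → P* = $62, Q* = 215.
With the tax collected from buyers, demand (in seller-price terms) shifts: Qd = 339 − 2(P + 13.5).
New equilibrium: buyers pay $71, sellers receive $57.5, Q = 197. (Wedge: Pb − Ps = 13.5.)
Revenue = t · Q = 13.5 · 197 = $2659.5.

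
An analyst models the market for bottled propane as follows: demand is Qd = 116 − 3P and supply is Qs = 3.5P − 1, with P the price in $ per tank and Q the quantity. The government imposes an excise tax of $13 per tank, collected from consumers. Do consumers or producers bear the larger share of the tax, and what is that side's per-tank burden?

Consumers bear the larger share: $7 per tank.

Without the tax, 116 − 3P = 3.5P − 1 gives 6.5P = 117, so P* = $18 and Q* = 62.
With the tax collected from consumers, demand (in seller-price terms) shifts: Qd = 116 − 3(P + 13).
New equilibrium: consumers pay $25, producers receive $12, Q = 41. (Wedge: Pb − Ps = 13.)
Per-tank burden: consumers $7, producers $6.
Consumers take the larger share because demand is less price-elastic here (demand slope 3 vs supply slope 3.5).
The less price-elastic side of the market bears the larger share of a per-unit tax.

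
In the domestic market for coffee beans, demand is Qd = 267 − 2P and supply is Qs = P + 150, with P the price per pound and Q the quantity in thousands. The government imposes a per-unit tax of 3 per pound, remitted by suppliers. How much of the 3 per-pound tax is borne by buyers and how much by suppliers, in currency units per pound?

Buyers bear 1 per pound; suppliers bear 2 per pound.

Without the tax, 267 − 2P = P + 150 gives 3P = 117, so P* = 39 and Q* = 189.
With the tax collected from suppliers, supply shifts: Qs = (P − 3) + 150.
Solving gives Q = 187 with buyers paying 40 and suppliers receiving 37 (the 3 wedge).
Burden on buyers: 1; on suppliers: 2. (They sum to 3.)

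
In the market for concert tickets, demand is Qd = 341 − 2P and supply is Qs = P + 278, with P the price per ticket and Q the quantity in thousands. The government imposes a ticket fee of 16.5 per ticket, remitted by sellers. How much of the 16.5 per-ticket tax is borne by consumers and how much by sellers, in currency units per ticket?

Without the tax, 341 − 2P = P + 278 gives 3P = 63, so P* = 21 and Q* = 299.
With the tax collected from sellers, supply shifts: Qs = (P − 16.5) + 278.
Solving gives Q = 288 with consumers paying 26.5 and sellers receiving 10 (the 16.5 wedge).
Burden on consumers: 5.5; on sellers: 11. (They sum to 16.5.)
The less price-elastic side of the market bears the larger share of a per-unit tax.

Consumers bear 5.5 per ticket; sellers bear 11 per ticket.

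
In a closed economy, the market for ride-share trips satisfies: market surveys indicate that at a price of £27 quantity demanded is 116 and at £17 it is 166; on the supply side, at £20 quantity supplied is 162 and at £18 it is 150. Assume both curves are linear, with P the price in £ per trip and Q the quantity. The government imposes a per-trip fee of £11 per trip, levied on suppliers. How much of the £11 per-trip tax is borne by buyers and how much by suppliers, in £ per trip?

Buyers bear £6 per trip; suppliers bear £5 per trip.

Demand slope: (166 − 116)/(17 − 27) = -5, so Qd = 251 − 5P.
Supply slope: (150 − 162)/(18 − 20) = 6, so Qs = 6P + 42.
Without the tax, 251 − 5P = 6P + 42 gives 11P = 209, so P* = £19 and Q* = 156.
With the tax collected from suppliers, supply shifts: Qs = 6(P − 11) + 42.
New equilibrium: buyers pay £25, suppliers receive £14, Q = 126. (Wedge: Pb − Ps = 11.)
Burden on buyers: £6; on suppliers: £5. (They sum to £11.)
The less price-elastic side of the market bears the larger share of a per-unit tax.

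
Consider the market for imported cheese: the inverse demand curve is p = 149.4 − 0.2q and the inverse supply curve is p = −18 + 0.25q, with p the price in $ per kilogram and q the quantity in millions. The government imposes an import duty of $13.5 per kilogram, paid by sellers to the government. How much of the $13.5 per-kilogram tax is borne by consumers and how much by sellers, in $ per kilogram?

Consumers bear $6 per kilogram; sellers bear $7.5 per kilogram.

Rewrite in direct form: qd = 747 − 5p and qs = 4p + 72.
Without the tax, 747 − 5p = 4p + 72 gives 9p = 675, so p* = $75 and q* = 372.
With the tax collected from sellers, supply shifts: qs = 4(p − 13.5) + 72.
Solving gives q = 342 with consumers paying $81 and sellers receiving $67.5 (the $13.5 wedge).
Burden on consumers: $6; on sellers: $7.5. (They sum to $13.5.)
The less price-elastic side of the market bears the larger share of a per-unit tax.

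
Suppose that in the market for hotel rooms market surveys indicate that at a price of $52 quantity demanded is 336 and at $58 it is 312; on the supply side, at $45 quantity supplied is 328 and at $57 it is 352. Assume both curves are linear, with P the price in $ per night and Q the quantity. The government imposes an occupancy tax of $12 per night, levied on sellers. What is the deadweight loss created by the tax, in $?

Deadweight loss = $96.

Demand slope: (312 − 336)/(58 − 52) = -4, so Qd = 544 − 4P.
Supply slope: (352 − 328)/(57 − 45) = 2, so Qs = 2P + 238.
Before the tax: set 544 − 4P = 2P + 238 → P* = $51, Q* = 340.
With the tax collected from sellers, supply shifts: Qs = 2(P − 12) + 238.
Solving gives Q = 324 with consumers paying $55 and sellers receiving $43 (the $12 wedge).
Quantity falls by |ΔQ| = |340 − 324| = 16.
DWL = ½ · t · |ΔQ| = ½ · 12 · 16 = $96.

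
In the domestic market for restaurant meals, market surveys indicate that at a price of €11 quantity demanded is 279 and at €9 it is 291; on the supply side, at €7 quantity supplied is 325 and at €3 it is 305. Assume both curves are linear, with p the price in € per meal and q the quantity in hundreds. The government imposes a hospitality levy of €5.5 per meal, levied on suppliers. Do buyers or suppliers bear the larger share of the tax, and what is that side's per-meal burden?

Demand slope: (291 − 279)/(9 − 11) = -6, so qd = 345 − 6p.
Supply slope: (305 − 325)/(3 − 7) = 5, so qs = 5p + 290.
Without the tax, 345 − 6p = 5p + 290 gives 11p = 55, so p* = €5 and q* = 315.
With the tax collected from suppliers, supply shifts: qs = 5(p − 5.5) + 290.
New equilibrium: buyers pay €7.5, suppliers receive €2, q = 300. (Wedge: pb − ps = 5.5.)
Per-meal burden: buyers €2.5, suppliers €3.
Suppliers take the larger share because supply is less price-elastic here (demand slope 6 vs supply slope 5).

Suppliers bear the larger share: €3 per meal.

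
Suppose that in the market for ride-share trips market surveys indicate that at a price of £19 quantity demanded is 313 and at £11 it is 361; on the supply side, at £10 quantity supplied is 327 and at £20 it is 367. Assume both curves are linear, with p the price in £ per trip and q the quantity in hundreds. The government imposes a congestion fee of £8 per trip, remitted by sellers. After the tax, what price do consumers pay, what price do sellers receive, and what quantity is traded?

Demand slope: (361 − 313)/(11 − 19) = -6, so qd = 427 − 6p.
Supply slope: (367 − 327)/(20 − 10) = 4, so qs = 4p + 287.
Without the tax, 427 − 6p = 4p + 287 gives 10p = 140, so p* = £14 and q* = 343.
With the tax collected from sellers, supply shifts: qs = 4(p − 8) + 287.
Solving gives q = 323.8 with consumers paying £17.2 and sellers receiving £9.2 (the £8 wedge).

Consumers pay £17.2; sellers receive £9.2; quantity = 323.8.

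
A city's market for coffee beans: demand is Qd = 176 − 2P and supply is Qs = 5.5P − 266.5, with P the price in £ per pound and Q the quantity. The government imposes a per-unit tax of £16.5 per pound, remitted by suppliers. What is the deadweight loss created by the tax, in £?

Before the tax: set 176 − 2P = 5.5P − 266.5 → P* = £59, Q* = 58.
With the tax collected from suppliers, supply shifts: Qs = 5.5(P − 16.5) − 266.5.
New equilibrium: buyers pay £71.1, suppliers receive £54.6, Q = 33.8. (Wedge: Pb − Ps = 16.5.)
Quantity falls by |ΔQ| = |58 − 33.8| = 24.2.
DWL = ½ · t · |ΔQ| = ½ · 16.5 · 24.2 = £199.65.

Deadweight loss = £199.65.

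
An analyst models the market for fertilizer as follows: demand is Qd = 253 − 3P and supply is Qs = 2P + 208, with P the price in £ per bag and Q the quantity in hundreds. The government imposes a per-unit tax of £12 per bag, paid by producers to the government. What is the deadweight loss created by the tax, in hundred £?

Deadweight loss = £86.4 hundred.

Before the tax: set 253 − 3P = 2P + 208 → P* = £9, Q* = 226.
With the tax collected from producers, supply shifts: Qs = 2(P − 12) + 208.
Solving gives Q = 211.6 with consumers paying £13.8 and producers receiving £1.8 (the £12 wedge).
Quantity falls by |ΔQ| = |226 − 211.6| = 14.4.
DWL = ½ · t · |ΔQ| = ½ · 12 · 14.4 = £86.4.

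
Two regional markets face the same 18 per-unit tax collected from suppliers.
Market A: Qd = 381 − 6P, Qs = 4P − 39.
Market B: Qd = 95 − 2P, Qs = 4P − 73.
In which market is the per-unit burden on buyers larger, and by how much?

Market B, by 4.8.

Market A: pre-tax P* = 42, Q* = 129; post-tax Q = 85.8; per-unit burden on buyers = 7.2.
Market B: pre-tax P* = 28, Q* = 39; post-tax Q = 15; per-unit burden on buyers = 12.
Difference: 7.2 vs 12 → market B is larger by 4.8.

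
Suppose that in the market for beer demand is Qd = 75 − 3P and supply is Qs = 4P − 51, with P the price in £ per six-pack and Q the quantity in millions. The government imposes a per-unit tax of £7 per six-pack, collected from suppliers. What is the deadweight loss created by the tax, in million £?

Deadweight loss = £42 million.

Without the tax, 75 − 3P = 4P − 51 gives 7P = 126, so P* = £18 and Q* = 21.
With the tax collected from suppliers, supply shifts: Qs = 4(P − 7) − 51.
Solving gives Q = 9 with consumers paying £22 and suppliers receiving £15 (the £7 wedge).
Quantity falls by |ΔQ| = |21 − 9| = 12.
DWL = ½ · t · |ΔQ| = ½ · 7 · 12 = £42.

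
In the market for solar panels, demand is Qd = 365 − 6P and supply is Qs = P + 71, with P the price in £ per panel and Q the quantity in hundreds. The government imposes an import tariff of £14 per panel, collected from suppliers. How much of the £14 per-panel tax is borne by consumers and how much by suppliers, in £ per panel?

Consumers bear £2 per panel; suppliers bear £12 per panel.

Without the tax, 365 − 6P = P + 71 gives 7P = 294, so P* = £42 and Q* = 113.
With the tax collected from suppliers, supply shifts: Qs = (P − 14) + 71.
Solving gives Q = 101 with consumers paying £44 and suppliers receiving £30 (the £14 wedge).
Burden on consumers: £2; on suppliers: £12. (They sum to £14.)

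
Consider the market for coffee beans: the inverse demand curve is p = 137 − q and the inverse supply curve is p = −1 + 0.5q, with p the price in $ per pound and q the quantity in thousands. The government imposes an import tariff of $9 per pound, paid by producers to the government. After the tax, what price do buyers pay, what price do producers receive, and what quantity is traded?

Inverting to q(p) form: qd = 137 − p; qs = 2p + 2.
Before the tax: set 137 − p = 2p + 2 → p* = $45, q* = 92.
With the tax collected from producers, supply shifts: qs = 2(p − 9) + 2.
New equilibrium: buyers pay $51, producers receive $42, q = 86. (Wedge: pb − ps = 9.)
The less price-elastic side of the market bears the larger share of a per-unit tax.

Buyers pay $51; producers receive $42; quantity = 86.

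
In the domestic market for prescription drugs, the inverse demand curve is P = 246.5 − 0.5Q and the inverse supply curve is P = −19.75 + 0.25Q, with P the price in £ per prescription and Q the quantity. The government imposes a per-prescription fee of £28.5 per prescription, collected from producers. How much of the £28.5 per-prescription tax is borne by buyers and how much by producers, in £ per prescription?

Buyers bear £19 per prescription; producers bear £9.5 per prescription.

Inverting to Q(P) form: Qd = 493 − 2P; Qs = 4P + 79.
Before the tax: set 493 − 2P = 4P + 79 → P* = £69, Q* = 355.
With the tax collected from producers, supply shifts: Qs = 4(P − 28.5) + 79.
New equilibrium: buyers pay £88, producers receive £59.5, Q = 317. (Wedge: Pb − Ps = 28.5.)
Burden on buyers: £19; on producers: £9.5. (They sum to £28.5.)
The less price-elastic side of the market bears the larger share of a per-unit tax.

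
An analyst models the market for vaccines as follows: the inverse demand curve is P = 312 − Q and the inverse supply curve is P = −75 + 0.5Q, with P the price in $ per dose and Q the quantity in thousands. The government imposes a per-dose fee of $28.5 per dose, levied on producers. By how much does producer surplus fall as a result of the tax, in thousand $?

Producer surplus falls by $2360.75 thousand.

Rewrite in direct form: Qd = 312 − P and Qs = 2P + 150.
Without the tax, 312 − P = 2P + 150 gives 3P = 162, so P* = $54 and Q* = 258.
With the tax collected from producers, supply shifts: Qs = 2(P − 28.5) + 150.
New equilibrium: consumers pay $73, producers receive $44.5, Q = 239. (Wedge: Pb − Ps = 28.5.)
ΔPS is the trapezoid between Q = 239 and Q = 258 of height $9.5: ½ · (258 + 239) · 9.5 = $2360.75.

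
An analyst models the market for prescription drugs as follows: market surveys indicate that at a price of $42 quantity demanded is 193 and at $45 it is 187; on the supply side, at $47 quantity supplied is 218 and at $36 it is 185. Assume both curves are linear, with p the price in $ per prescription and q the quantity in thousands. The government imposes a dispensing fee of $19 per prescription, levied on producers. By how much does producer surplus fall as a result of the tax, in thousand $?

Producer surplus falls by $1410.56 thousand.

Demand slope: (187 − 193)/(45 − 42) = -2, so qd = 277 − 2p.
Supply slope: (185 − 218)/(36 − 47) = 3, so qs = 3p + 77.
Without the tax, 277 − 2p = 3p + 77 gives 5p = 200, so p* = $40 and q* = 197.
With the tax collected from producers, supply shifts: qs = 3(p − 19) + 77.
New equilibrium: buyers pay $51.4, producers receive $32.4, q = 174.2. (Wedge: pb − ps = 19.)
ΔPS is the trapezoid between Q = 174.2 and Q = 197 of height $7.6: ½ · (197 + 174.2) · 7.6 = $1410.56.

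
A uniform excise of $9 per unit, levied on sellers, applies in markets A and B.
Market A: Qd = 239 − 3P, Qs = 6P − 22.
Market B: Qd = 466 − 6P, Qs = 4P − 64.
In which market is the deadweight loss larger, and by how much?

Market B, by $16.2.

Market A: pre-tax P* = $29, Q* = 152; post-tax Q = 134; deadweight loss = $81.
Market B: pre-tax P* = $53, Q* = 148; post-tax Q = 126.4; deadweight loss = $97.2.
Difference: $81 vs $97.2 → market B is larger by $16.2.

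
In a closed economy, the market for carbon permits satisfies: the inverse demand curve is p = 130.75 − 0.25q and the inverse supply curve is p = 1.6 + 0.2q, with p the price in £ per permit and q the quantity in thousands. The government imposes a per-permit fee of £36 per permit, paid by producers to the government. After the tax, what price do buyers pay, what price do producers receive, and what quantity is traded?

Buyers pay £79; producers receive £43; quantity = 207.

Inverting to q(p) form: qd = 523 − 4p; qs = 5p − 8.
Without the tax, 523 − 4p = 5p − 8 gives 9p = 531, so p* = £59 and q* = 287.
With the tax collected from producers, supply shifts: qs = 5(p − 36) − 8.
New equilibrium: buyers pay £79, producers receive £43, q = 207. (Wedge: pb − ps = 36.)
The less price-elastic side of the market bears the larger share of a per-unit tax.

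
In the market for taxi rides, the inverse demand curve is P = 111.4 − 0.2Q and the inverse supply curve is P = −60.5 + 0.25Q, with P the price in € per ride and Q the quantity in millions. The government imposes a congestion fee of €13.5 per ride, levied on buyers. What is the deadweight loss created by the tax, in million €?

Inverting to Q(P) form: Qd = 557 − 5P; Qs = 4P + 242.
Before the tax: set 557 − 5P = 4P + 242 → P* = €35, Q* = 382.
With the tax collected from buyers, demand (in seller-price terms) shifts: Qd = 557 − 5(P + 13.5).
Solving gives Q = 352 with buyers paying €41 and sellers receiving €27.5 (the €13.5 wedge).
Quantity falls by |ΔQ| = |382 − 352| = 30.
DWL = ½ · t · |ΔQ| = ½ · 13.5 · 30 = €202.5.

Deadweight loss = €202.5 million.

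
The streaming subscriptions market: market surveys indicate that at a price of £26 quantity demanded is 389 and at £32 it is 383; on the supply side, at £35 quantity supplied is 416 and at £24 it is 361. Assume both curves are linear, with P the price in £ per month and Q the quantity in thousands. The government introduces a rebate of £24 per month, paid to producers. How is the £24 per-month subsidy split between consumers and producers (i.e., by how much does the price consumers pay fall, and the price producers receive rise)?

Consumers gain £20 per month; producers gain £4 per month.

Demand slope: (383 − 389)/(32 − 26) = -1, so Qd = 415 − P.
Supply slope: (361 − 416)/(24 − 35) = 5, so Qs = 5P + 241.
Without the subsidy, 415 − P = 5P + 241 gives 6P = 174, so P* = £29 and Q* = 386.
With a per-unit subsidy paid to producers, each receives P + 24 per unit sold, so supply becomes Qs = 5(P + 24) + 241.
New equilibrium: consumers pay £9, producers receive £33, Q = 406. (Wedge: Pb − Ps = −24.)
Gain to consumers: £20; to producers: £4. (They sum to £24.)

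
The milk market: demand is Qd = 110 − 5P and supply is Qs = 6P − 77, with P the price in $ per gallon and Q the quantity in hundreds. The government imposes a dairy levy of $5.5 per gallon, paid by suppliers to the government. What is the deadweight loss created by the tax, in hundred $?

Deadweight loss = $41.25 hundred.

Before the tax: set 110 − 5P = 6P − 77 → P* = $17, Q* = 25.
With the tax collected from suppliers, supply shifts: Qs = 6(P − 5.5) − 77.
Solving gives Q = 10 with consumers paying $20 and suppliers receiving $14.5 (the $5.5 wedge).
Quantity falls by |ΔQ| = |25 − 10| = 15.
DWL = ½ · t · |ΔQ| = ½ · 5.5 · 15 = $41.25.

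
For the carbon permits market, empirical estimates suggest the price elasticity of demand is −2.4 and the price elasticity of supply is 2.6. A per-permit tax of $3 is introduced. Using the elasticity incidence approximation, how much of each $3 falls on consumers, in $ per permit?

Consumers bear ≈ $1.56 per permit.

Incidence ratio: consumers' share ≈ εs / (εs + |εd|) = 2.6 / (2.6 + 2.4) = 0.52.
So consumers bear ≈ 0.52 × $3 = $1.56; producers bear $1.44.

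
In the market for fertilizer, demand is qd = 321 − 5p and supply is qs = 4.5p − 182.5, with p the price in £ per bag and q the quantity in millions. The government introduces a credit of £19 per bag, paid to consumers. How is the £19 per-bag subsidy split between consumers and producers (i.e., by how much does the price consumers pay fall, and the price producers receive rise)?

Without the subsidy, 321 − 5p = 4.5p − 182.5 gives 9.5p = 503.5, so p* = £53 and q* = 56.
With a per-unit subsidy paid to consumers, each effectively pays p − 19, so demand becomes qd = 321 − 5(p − 19).
Solving gives q = 101 with consumers paying £44 and producers receiving £63 (the £19 wedge).
Gain to consumers: £9; to producers: £10. (They sum to £19.)

Consumers gain £9 per bag; producers gain £10 per bag.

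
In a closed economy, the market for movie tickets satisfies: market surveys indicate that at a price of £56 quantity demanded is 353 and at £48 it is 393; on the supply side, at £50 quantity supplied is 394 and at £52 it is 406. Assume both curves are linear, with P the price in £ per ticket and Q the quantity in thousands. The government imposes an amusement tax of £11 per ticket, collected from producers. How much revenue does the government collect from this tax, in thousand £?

Tax revenue = £3938 thousand.

Demand slope: (393 − 353)/(48 − 56) = -5, so Qd = 633 − 5P.
Supply slope: (406 − 394)/(52 − 50) = 6, so Qs = 6P + 94.
Without the tax, 633 − 5P = 6P + 94 gives 11P = 539, so P* = £49 and Q* = 388.
With the tax collected from producers, supply shifts: Qs = 6(P − 11) + 94.
Solving gives Q = 358 with buyers paying £55 and producers receiving £44 (the £11 wedge).
Revenue = t · Q = 11 · 358 = £3938.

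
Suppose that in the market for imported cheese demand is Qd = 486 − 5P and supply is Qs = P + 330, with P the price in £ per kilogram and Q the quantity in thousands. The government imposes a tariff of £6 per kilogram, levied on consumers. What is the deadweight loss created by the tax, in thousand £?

Deadweight loss = £15 thousand.

Without the tax, 486 − 5P = P + 330 gives 6P = 156, so P* = £26 and Q* = 356.
With the tax collected from consumers, demand (in seller-price terms) shifts: Qd = 486 − 5(P + 6).
New equilibrium: consumers pay £27, suppliers receive £21, Q = 351. (Wedge: Pb − Ps = 6.)
Quantity falls by |ΔQ| = |356 − 351| = 5.
DWL = ½ · t · |ΔQ| = ½ · 6 · 5 = £15.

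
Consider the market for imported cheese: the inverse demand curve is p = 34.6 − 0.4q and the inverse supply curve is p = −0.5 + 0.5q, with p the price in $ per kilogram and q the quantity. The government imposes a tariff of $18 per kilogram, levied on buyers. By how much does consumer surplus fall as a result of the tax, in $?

Consumer surplus falls by $232.

Inverting to q(p) form: qd = 86.5 − 2.5p; qs = 2p + 1.
Without the tax, 86.5 − 2.5p = 2p + 1 gives 4.5p = 85.5, so p* = $19 and q* = 39.
With the tax collected from buyers, demand (in seller-price terms) shifts: qd = 86.5 − 2.5(p + 18).
New equilibrium: buyers pay $27, sellers receive $9, q = 19. (Wedge: pb − ps = 18.)
ΔCS is the trapezoid between Q = 19 and Q = 39 of height $8: ½ · (39 + 19) · 8 = $232.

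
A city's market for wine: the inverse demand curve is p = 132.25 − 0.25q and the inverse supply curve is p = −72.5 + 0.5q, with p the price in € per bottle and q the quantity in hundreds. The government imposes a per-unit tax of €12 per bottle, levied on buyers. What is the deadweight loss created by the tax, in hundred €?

Rewrite in direct form: qd = 529 − 4p and qs = 2p + 145.
Without the tax, 529 − 4p = 2p + 145 gives 6p = 384, so p* = €64 and q* = 273.
With the tax collected from buyers, demand (in seller-price terms) shifts: qd = 529 − 4(p + 12).
New equilibrium: buyers pay €68, suppliers receive €56, q = 257. (Wedge: pb − ps = 12.)
Quantity falls by |ΔQ| = |273 − 257| = 16.
DWL = ½ · t · |ΔQ| = ½ · 12 · 16 = €96.

Deadweight loss = €96 hundred.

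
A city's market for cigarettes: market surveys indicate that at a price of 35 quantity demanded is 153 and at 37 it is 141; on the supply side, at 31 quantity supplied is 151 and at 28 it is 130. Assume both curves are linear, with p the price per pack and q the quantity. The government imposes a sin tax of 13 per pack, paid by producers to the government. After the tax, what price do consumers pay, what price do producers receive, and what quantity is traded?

Consumers pay 40; producers receive 27; quantity = 123.

Demand slope: (141 − 153)/(37 − 35) = -6, so qd = 363 − 6p.
Supply slope: (130 − 151)/(28 − 31) = 7, so qs = 7p − 66.
Before the tax: set 363 − 6p = 7p − 66 → p* = 33, q* = 165.
With the tax collected from producers, supply shifts: qs = 7(p − 13) − 66.
New equilibrium: consumers pay 40, producers receive 27, q = 123. (Wedge: pb − ps = 13.)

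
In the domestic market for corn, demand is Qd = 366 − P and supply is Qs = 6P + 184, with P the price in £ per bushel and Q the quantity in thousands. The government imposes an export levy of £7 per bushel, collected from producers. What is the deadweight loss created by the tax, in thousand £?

Deadweight loss = £21 thousand.

Without the tax, 366 − P = 6P + 184 gives 7P = 182, so P* = £26 and Q* = 340.
With the tax collected from producers, supply shifts: Qs = 6(P − 7) + 184.
New equilibrium: consumers pay £32, producers receive £25, Q = 334. (Wedge: Pb − Ps = 7.)
Quantity falls by |ΔQ| = |340 − 334| = 6.
DWL = ½ · t · |ΔQ| = ½ · 7 · 6 = £21.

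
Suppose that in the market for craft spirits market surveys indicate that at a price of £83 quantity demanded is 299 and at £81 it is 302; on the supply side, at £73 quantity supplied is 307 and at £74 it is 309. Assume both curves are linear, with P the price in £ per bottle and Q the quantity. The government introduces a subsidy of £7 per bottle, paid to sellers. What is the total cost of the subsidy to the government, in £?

Demand slope: (302 − 299)/(81 − 83) = -1.5, so Qd = 423.5 − 1.5P.
Supply slope: (309 − 307)/(74 − 73) = 2, so Qs = 2P + 161.
Before the subsidy: set 423.5 − 1.5P = 2P + 161 → P* = £75, Q* = 311.
With a per-unit subsidy paid to sellers, each receives P + 7 per unit sold, so supply becomes Qs = 2(P + 7) + 161.
New equilibrium: consumers pay £71, sellers receive £78, Q = 317. (Wedge: Pb − Ps = −7.)
Outlay = t · Q = 7 · 317 = £2219.

Government outlay = £2219.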